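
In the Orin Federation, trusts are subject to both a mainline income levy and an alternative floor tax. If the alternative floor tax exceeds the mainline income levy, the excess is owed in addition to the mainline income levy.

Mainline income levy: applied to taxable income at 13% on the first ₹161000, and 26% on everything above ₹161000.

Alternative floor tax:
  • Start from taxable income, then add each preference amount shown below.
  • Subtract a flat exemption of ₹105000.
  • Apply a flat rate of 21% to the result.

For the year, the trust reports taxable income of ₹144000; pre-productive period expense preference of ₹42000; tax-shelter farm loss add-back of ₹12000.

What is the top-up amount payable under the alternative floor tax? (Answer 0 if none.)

₹810

Mainline income levy:
  ₹144000 × 13% = ₹18720

Alternative floor tax:
  Adjusted income: ₹144000 + ₹42000 + ₹12000 = ₹198000
  Less exemption ₹105000 → base ₹93000
  ₹93000 × 21% = ₹19530

Excess of alternative floor tax over mainline income levy: ₹19530 − ₹18720 = ₹810.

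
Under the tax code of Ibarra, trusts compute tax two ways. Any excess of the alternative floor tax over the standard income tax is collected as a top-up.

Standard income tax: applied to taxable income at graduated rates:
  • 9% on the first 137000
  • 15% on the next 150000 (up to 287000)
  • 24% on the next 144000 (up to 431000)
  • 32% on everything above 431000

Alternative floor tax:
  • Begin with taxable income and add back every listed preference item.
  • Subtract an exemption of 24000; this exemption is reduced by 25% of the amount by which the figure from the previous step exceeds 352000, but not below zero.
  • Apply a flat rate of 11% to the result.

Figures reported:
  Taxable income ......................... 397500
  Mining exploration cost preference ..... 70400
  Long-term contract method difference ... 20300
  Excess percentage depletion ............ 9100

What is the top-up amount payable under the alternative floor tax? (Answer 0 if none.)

Standard income tax:
  137000 × 9% = 12330
  150000 × 15% = 22500
  110500 × 24% = 26520
  → 61350

Alternative floor tax:
  Adjusted income: 397500 + 70400 + 20300 + 9100 = 497300
  Exemption: 25% × (497300 − 352000) = 36325 ≥ 24000, so the exemption is fully phased out
  Base: 497300 − 0 = 497300
  497300 × 11% = 54703

54703 ≤ 61350, so no add-on is due.

0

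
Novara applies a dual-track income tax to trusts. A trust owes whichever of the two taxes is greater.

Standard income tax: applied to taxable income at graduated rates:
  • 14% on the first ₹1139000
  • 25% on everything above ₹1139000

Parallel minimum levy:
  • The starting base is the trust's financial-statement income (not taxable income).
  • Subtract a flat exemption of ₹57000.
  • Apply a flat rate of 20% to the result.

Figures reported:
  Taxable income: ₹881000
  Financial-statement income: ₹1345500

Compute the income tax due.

₹257700

Standard income tax:
  ₹881000 × 14% = ₹123340

Parallel minimum levy:
  Base (financial-statement income): ₹1345500
  Less exemption ₹57000 → base ₹1288500
  ₹1288500 × 20% = ₹257700

₹257700 > ₹123340, so the parallel minimum levy is the binding amount.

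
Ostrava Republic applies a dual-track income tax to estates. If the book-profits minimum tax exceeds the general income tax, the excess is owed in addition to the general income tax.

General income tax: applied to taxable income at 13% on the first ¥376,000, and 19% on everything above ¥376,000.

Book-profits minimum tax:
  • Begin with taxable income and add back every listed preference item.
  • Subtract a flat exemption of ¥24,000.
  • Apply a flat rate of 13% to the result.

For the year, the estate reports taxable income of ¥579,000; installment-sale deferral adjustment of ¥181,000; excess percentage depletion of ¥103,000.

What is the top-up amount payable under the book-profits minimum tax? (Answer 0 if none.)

¥21,620

Book-profits minimum tax:
  Adjusted income: ¥579,000 + ¥181,000 + ¥103,000 = ¥863,000
  Less exemption ¥24,000 → base ¥839,000
  ¥839,000 × 13% = ¥109,070

General income tax:
  ¥376,000 × 13% = ¥48,880
  ¥203,000 × 19% = ¥38,570
  → ¥87,450

Excess of book-profits minimum tax over general income tax: ¥109,070 − ¥87,450 = ¥21,620.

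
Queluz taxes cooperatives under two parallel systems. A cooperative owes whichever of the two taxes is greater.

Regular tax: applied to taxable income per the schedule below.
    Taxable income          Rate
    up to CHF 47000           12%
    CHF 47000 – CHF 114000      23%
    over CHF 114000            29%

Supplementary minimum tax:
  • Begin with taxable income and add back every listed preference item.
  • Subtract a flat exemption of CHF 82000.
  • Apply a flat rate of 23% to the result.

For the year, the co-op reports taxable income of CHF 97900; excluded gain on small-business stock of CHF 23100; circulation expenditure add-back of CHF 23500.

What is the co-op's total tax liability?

CHF 17347

Regular tax:
  CHF 47000 × 12% = CHF 5640
  CHF 50900 × 23% = CHF 11707
  → CHF 17347

Supplementary minimum tax:
  Adjusted income: CHF 97900 + CHF 23100 + CHF 23500 = CHF 144500
  Less exemption CHF 82000 → base CHF 62500
  CHF 62500 × 23% = CHF 14375

CHF 17347 > CHF 14375, so the regular tax governs.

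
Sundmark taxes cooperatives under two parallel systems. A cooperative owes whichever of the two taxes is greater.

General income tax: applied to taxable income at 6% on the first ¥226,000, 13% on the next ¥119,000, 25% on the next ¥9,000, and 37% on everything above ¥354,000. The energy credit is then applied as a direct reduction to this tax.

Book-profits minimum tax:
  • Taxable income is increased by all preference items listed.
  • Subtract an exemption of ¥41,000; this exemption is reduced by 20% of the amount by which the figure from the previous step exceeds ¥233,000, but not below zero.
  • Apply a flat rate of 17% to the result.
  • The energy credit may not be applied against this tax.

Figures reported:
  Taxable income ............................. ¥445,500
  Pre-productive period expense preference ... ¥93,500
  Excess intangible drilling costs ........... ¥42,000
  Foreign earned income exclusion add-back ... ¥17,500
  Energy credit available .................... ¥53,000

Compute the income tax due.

Book-profits minimum tax:
  Adjusted income: ¥445,500 + ¥93,500 + ¥42,000 + ¥17,500 = ¥598,500
  Exemption: 20% × (¥598,500 − ¥233,000) = ¥73,100 ≥ ¥41,000, so the exemption is fully phased out
  Base: ¥598,500 − ¥0 = ¥598,500
  ¥598,500 × 17% = ¥101,745

General income tax:
  ¥226,000 × 6% = ¥13,560
  ¥119,000 × 13% = ¥15,470
  ¥9,000 × 25% = ¥2,250
  ¥91,500 × 37% = ¥33,855
  → ¥65,135
  Less energy credit ¥53,000 → ¥12,135

¥101,745 > ¥12,135, so the book-profits minimum tax is the binding amount.

¥101,745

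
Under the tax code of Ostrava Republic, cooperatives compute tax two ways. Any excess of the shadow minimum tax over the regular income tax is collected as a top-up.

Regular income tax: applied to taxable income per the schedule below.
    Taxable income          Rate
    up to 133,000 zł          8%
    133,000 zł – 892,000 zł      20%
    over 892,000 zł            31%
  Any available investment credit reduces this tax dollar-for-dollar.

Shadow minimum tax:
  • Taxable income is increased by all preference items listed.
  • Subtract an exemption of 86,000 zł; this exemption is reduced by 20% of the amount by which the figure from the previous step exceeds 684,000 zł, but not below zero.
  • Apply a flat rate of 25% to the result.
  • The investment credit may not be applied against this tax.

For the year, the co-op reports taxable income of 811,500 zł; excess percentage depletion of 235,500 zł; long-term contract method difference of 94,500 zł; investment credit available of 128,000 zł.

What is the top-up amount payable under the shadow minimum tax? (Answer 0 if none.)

267,035 zł

Shadow minimum tax:
  Adjusted income: 811,500 zł + 235,500 zł + 94,500 zł = 1,141,500 zł
  Exemption: 20% × (1,141,500 zł − 684,000 zł) = 91,500 zł ≥ 86,000 zł, so the exemption is fully phased out
  Base: 1,141,500 zł − 0 zł = 1,141,500 zł
  1,141,500 zł × 25% = 285,375 zł

Regular income tax:
  133,000 zł × 8% = 10,640 zł
  678,500 zł × 20% = 135,700 zł
  → 146,340 zł
  Less investment credit 128,000 zł → 18,340 zł

Excess of shadow minimum tax over regular income tax: 285,375 zł − 18,340 zł = 267,035 zł.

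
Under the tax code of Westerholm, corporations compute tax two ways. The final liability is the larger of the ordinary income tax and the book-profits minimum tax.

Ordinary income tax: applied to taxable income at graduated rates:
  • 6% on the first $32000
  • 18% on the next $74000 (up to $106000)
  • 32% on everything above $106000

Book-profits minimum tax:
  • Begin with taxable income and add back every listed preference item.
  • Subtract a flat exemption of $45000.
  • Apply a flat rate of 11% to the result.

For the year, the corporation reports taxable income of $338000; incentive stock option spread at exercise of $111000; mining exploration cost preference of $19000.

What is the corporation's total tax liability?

Book-profits minimum tax:
  Adjusted income: $338000 + $111000 + $19000 = $468000
  Less exemption $45000 → base $423000
  $423000 × 11% = $46530

Ordinary income tax:
  $32000 × 6% = $1920
  $74000 × 18% = $13320
  $232000 × 32% = $74240
  → $89480

$89480 > $46530, so the ordinary income tax governs.

$89480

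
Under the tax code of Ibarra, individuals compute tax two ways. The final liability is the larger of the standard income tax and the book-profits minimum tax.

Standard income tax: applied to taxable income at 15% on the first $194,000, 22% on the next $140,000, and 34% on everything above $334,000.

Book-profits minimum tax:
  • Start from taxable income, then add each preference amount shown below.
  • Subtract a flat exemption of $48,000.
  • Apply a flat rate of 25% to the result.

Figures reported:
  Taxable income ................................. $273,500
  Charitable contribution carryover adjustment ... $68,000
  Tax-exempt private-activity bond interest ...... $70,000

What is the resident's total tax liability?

Book-profits minimum tax:
  Adjusted income: $273,500 + $68,000 + $70,000 = $411,500
  Less exemption $48,000 → base $363,500
  $363,500 × 25% = $90,875

Standard income tax:
  $194,000 × 15% = $29,100
  $79,500 × 22% = $17,490
  → $46,590

$90,875 > $46,590, so the book-profits minimum tax is the binding amount.

$90,875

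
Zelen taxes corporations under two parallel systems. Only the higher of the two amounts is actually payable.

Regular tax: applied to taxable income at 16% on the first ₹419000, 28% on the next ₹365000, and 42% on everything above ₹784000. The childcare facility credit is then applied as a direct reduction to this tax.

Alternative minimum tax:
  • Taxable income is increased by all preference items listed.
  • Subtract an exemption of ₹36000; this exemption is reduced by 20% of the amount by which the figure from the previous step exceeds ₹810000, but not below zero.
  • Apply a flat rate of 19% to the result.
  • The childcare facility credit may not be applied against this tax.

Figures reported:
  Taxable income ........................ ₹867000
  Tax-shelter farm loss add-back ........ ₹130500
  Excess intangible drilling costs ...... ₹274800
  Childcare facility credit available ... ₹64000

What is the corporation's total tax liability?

₹241737

Regular tax:
  ₹419000 × 16% = ₹67040
  ₹365000 × 28% = ₹102200
  ₹83000 × 42% = ₹34860
  → ₹204100
  Less childcare facility credit ₹64000 → ₹140100

Alternative minimum tax:
  Adjusted income: ₹867000 + ₹130500 + ₹274800 = ₹1272300
  Exemption: 20% × (₹1272300 − ₹810000) = ₹92460 ≥ ₹36000, so the exemption is fully phased out
  Base: ₹1272300 − ₹0 = ₹1272300
  ₹1272300 × 19% = ₹241737

₹241737 > ₹140100, so the alternative minimum tax is the binding amount.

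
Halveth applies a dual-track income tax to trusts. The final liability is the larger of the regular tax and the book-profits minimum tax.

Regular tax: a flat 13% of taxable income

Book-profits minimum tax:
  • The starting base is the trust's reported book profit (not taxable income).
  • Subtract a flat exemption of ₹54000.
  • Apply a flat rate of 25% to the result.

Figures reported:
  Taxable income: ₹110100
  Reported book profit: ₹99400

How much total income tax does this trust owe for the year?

₹14313

Regular tax:
  ₹110100 × 13% = ₹14313

Book-profits minimum tax:
  Base (reported book profit): ₹99400
  Less exemption ₹54000 → base ₹45400
  ₹45400 × 25% = ₹11350

₹14313 > ₹11350, so the regular tax governs.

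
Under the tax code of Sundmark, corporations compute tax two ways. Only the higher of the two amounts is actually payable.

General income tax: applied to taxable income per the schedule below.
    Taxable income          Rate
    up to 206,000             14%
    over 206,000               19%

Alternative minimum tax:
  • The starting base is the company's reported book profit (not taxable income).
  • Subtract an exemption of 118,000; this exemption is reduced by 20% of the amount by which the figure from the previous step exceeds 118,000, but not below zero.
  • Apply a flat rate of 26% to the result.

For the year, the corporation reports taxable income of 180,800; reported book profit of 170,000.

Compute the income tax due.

25,312

General income tax:
  180,800 × 14% = 25,312

Alternative minimum tax:
  Base (reported book profit): 170,000
  Exemption: 118,000 − 20% × (170,000 − 118,000) = 118,000 − 10,400 = 107,600
  Base: 170,000 − 107,600 = 62,400
  62,400 × 26% = 16,224

25,312 > 16,224, so the general income tax governs.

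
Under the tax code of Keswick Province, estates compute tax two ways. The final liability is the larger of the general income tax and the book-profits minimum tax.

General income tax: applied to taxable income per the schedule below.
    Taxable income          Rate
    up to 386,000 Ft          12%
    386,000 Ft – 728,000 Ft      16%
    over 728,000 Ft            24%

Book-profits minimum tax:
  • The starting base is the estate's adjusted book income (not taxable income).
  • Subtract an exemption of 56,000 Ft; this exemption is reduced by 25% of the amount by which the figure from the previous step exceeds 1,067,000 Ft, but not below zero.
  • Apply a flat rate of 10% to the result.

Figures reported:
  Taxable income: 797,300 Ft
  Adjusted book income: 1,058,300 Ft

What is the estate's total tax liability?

General income tax:
  386,000 Ft × 12% = 46,320 Ft
  342,000 Ft × 16% = 54,720 Ft
  69,300 Ft × 24% = 16,632 Ft
  → 117,672 Ft

Book-profits minimum tax:
  Base (adjusted book income): 1,058,300 Ft
  Exemption: 1,058,300 Ft ≤ 1,067,000 Ft, so full 56,000 Ft applies
  Base: 1,058,300 Ft − 56,000 Ft = 1,002,300 Ft
  1,002,300 Ft × 10% = 100,230 Ft

117,672 Ft > 100,230 Ft, so the general income tax governs.

117,672 Ft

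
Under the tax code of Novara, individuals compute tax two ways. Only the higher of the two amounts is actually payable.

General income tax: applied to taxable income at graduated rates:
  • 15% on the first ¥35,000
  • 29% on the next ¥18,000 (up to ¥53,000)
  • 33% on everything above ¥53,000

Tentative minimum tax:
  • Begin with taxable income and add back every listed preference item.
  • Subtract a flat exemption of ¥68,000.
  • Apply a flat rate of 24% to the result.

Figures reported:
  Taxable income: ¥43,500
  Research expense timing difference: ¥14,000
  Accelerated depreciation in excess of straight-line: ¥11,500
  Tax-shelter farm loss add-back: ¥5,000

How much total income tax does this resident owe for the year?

Tentative minimum tax:
  Adjusted income: ¥43,500 + ¥14,000 + ¥11,500 + ¥5,000 = ¥74,000
  Less exemption ¥68,000 → base ¥6,000
  ¥6,000 × 24% = ¥1,440

General income tax:
  ¥35,000 × 15% = ¥5,250
  ¥8,500 × 29% = ¥2,465
  → ¥7,715

¥7,715 > ¥1,440, so the general income tax governs.

¥7,715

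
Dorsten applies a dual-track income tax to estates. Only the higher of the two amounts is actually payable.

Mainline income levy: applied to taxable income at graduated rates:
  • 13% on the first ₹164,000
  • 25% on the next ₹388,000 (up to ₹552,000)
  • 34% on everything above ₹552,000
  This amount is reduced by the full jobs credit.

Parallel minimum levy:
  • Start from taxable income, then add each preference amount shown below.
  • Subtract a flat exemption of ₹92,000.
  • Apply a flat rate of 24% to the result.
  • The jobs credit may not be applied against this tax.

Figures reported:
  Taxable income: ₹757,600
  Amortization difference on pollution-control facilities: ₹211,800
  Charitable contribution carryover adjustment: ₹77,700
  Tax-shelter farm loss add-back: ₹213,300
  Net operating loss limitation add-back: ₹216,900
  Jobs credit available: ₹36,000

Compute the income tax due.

₹332,472

Mainline income levy:
  ₹164,000 × 13% = ₹21,320
  ₹388,000 × 25% = ₹97,000
  ₹205,600 × 34% = ₹69,904
  → ₹188,224
  Less jobs credit ₹36,000 → ₹152,224

Parallel minimum levy:
  Adjusted income: ₹757,600 + ₹211,800 + ₹77,700 + ₹213,300 + ₹216,900 = ₹1,477,300
  Less exemption ₹92,000 → base ₹1,385,300
  ₹1,385,300 × 24% = ₹332,472

₹332,472 > ₹152,224, so the parallel minimum levy is the binding amount.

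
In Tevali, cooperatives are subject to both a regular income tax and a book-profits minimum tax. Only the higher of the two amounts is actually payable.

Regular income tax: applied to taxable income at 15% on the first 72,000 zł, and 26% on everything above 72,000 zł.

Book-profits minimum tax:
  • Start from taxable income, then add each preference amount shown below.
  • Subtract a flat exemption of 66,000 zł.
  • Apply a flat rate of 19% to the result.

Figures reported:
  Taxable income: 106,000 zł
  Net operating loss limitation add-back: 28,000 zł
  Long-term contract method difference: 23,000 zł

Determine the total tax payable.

19,640 zł

Book-profits minimum tax:
  Adjusted income: 106,000 zł + 28,000 zł + 23,000 zł = 157,000 zł
  Less exemption 66,000 zł → base 91,000 zł
  91,000 zł × 19% = 17,290 zł

Regular income tax:
  72,000 zł × 15% = 10,800 zł
  34,000 zł × 26% = 8,840 zł
  → 19,640 zł

19,640 zł > 17,290 zł, so the regular income tax governs.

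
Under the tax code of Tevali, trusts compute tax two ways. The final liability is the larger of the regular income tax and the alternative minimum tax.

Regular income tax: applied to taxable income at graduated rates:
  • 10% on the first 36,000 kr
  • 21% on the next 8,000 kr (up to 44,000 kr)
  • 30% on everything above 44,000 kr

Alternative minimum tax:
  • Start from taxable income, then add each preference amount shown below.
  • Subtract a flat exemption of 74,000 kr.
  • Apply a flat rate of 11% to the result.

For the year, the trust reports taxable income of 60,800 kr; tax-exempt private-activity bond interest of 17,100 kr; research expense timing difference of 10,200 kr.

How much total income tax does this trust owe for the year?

10,320 kr

Regular income tax:
  36,000 kr × 10% = 3,600 kr
  8,000 kr × 21% = 1,680 kr
  16,800 kr × 30% = 5,040 kr
  → 10,320 kr

Alternative minimum tax:
  Adjusted income: 60,800 kr + 17,100 kr + 10,200 kr = 88,100 kr
  Less exemption 74,000 kr → base 14,100 kr
  14,100 kr × 11% = 1,551 kr

10,320 kr > 1,551 kr, so the regular income tax governs.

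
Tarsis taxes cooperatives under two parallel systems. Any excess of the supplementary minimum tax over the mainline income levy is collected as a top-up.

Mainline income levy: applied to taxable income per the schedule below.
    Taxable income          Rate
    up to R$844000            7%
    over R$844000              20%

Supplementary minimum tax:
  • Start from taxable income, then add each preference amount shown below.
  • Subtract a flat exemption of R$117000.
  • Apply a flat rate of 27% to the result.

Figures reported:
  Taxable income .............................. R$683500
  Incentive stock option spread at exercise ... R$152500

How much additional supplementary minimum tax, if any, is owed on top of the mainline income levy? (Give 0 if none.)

R$146285

Mainline income levy:
  R$683500 × 7% = R$47845

Supplementary minimum tax:
  Adjusted income: R$683500 + R$152500 = R$836000
  Less exemption R$117000 → base R$719000
  R$719000 × 27% = R$194130

Excess of supplementary minimum tax over mainline income levy: R$194130 − R$47845 = R$146285.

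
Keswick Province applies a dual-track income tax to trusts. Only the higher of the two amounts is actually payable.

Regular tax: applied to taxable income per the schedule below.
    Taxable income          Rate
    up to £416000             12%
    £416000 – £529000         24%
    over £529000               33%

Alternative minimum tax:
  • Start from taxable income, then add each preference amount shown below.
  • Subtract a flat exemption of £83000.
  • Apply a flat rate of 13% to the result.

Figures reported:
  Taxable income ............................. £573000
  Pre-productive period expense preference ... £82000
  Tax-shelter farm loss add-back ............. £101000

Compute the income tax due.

£91560

Regular tax:
  £416000 × 12% = £49920
  £113000 × 24% = £27120
  £44000 × 33% = £14520
  → £91560

Alternative minimum tax:
  Adjusted income: £573000 + £82000 + £101000 = £756000
  Less exemption £83000 → base £673000
  £673000 × 13% = £87490

£91560 > £87490, so the regular tax governs.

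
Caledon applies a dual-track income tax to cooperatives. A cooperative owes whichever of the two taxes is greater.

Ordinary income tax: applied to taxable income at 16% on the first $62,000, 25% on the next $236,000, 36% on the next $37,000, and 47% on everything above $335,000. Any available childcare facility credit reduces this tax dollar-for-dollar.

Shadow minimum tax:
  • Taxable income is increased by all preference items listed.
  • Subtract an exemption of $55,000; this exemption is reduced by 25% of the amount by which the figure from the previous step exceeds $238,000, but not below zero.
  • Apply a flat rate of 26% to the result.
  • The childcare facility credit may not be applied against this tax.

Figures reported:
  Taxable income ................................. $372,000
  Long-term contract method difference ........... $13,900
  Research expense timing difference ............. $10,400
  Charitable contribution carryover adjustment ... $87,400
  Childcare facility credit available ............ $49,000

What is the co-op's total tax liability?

$125,762

Shadow minimum tax:
  Adjusted income: $372,000 + $13,900 + $10,400 + $87,400 = $483,700
  Exemption: 25% × ($483,700 − $238,000) = $61,425 ≥ $55,000, so the exemption is fully phased out
  Base: $483,700 − $0 = $483,700
  $483,700 × 26% = $125,762

Ordinary income tax:
  $62,000 × 16% = $9,920
  $236,000 × 25% = $59,000
  $37,000 × 36% = $13,320
  $37,000 × 47% = $17,390
  → $99,630
  Less childcare facility credit $49,000 → $50,630

$125,762 > $50,630, so the shadow minimum tax is the binding amount.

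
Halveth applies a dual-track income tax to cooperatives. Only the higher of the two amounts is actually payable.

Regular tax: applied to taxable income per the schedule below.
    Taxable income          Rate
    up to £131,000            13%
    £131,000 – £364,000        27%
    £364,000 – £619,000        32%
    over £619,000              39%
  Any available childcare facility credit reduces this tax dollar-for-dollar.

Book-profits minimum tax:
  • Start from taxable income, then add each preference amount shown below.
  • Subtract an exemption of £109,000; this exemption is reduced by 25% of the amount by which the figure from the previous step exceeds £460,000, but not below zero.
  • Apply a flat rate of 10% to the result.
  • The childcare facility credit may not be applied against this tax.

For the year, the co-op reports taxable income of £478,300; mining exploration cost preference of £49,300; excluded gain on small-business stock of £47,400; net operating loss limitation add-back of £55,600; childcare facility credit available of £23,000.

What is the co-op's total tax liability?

£93,516

Book-profits minimum tax:
  Adjusted income: £478,300 + £49,300 + £47,400 + £55,600 = £630,600
  Exemption: £109,000 − 25% × (£630,600 − £460,000) = £109,000 − £42,650 = £66,350
  Base: £630,600 − £66,350 = £564,250
  £564,250 × 10% = £56,425

Regular tax:
  £131,000 × 13% = £17,030
  £233,000 × 27% = £62,910
  £114,300 × 32% = £36,576
  → £116,516
  Less childcare facility credit £23,000 → £93,516

£93,516 > £56,425, so the regular tax governs.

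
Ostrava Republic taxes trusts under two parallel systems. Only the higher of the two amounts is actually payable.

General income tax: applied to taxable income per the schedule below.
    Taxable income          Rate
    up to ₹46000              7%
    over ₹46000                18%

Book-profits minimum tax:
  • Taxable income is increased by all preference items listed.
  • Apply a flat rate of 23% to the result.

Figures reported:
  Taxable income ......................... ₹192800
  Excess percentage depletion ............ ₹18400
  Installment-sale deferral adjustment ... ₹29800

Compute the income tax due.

₹55430

General income tax:
  ₹46000 × 7% = ₹3220
  ₹146800 × 18% = ₹26424
  → ₹29644

Book-profits minimum tax:
  Adjusted income: ₹192800 + ₹18400 + ₹29800 = ₹241000
  ₹241000 × 23% = ₹55430

₹55430 > ₹29644, so the book-profits minimum tax is the binding amount.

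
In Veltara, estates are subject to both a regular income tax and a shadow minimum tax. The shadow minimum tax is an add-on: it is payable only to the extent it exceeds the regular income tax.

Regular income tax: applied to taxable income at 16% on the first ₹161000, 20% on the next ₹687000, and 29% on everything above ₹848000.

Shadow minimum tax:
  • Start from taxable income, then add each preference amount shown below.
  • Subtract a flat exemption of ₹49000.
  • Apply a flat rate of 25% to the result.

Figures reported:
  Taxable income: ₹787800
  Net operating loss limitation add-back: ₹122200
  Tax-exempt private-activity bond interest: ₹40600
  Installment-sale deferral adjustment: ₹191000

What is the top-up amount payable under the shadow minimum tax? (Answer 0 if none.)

₹122030

Shadow minimum tax:
  Adjusted income: ₹787800 + ₹122200 + ₹40600 + ₹191000 = ₹1141600
  Less exemption ₹49000 → base ₹1092600
  ₹1092600 × 25% = ₹273150

Regular income tax:
  ₹161000 × 16% = ₹25760
  ₹626800 × 20% = ₹125360
  → ₹151120

Excess of shadow minimum tax over regular income tax: ₹273150 − ₹151120 = ₹122030.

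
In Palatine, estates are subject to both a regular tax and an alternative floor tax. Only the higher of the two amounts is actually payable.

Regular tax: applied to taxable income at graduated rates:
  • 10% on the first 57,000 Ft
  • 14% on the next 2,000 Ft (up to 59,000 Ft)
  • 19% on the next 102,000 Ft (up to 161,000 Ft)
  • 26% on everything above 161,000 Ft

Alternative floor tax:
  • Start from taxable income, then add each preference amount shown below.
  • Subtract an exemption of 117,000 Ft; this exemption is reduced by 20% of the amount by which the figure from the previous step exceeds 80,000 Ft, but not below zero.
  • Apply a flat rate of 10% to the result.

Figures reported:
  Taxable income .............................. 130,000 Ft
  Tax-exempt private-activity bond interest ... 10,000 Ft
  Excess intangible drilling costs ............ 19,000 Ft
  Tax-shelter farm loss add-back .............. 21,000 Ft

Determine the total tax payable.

Alternative floor tax:
  Adjusted income: 130,000 Ft + 10,000 Ft + 19,000 Ft + 21,000 Ft = 180,000 Ft
  Exemption: 117,000 Ft − 20% × (180,000 Ft − 80,000 Ft) = 117,000 Ft − 20,000 Ft = 97,000 Ft
  Base: 180,000 Ft − 97,000 Ft = 83,000 Ft
  83,000 Ft × 10% = 8,300 Ft

Regular tax:
  57,000 Ft × 10% = 5,700 Ft
  2,000 Ft × 14% = 280 Ft
  71,000 Ft × 19% = 13,490 Ft
  → 19,470 Ft

19,470 Ft > 8,300 Ft, so the regular tax governs.

19,470 Ft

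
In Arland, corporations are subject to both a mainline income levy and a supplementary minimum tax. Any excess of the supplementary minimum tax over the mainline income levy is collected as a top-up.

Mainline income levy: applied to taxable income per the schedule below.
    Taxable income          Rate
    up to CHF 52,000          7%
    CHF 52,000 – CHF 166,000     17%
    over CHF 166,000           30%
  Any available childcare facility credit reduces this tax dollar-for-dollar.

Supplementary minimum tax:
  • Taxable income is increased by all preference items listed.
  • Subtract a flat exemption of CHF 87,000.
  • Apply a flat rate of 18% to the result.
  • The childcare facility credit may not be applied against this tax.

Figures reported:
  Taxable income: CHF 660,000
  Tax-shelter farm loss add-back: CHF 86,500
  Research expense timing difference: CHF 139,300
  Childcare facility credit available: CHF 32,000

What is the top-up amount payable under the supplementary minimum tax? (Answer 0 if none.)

Mainline income levy:
  CHF 52,000 × 7% = CHF 3,640
  CHF 114,000 × 17% = CHF 19,380
  CHF 494,000 × 30% = CHF 148,200
  → CHF 171,220
  Less childcare facility credit CHF 32,000 → CHF 139,220

Supplementary minimum tax:
  Adjusted income: CHF 660,000 + CHF 86,500 + CHF 139,300 = CHF 885,800
  Less exemption CHF 87,000 → base CHF 798,800
  CHF 798,800 × 18% = CHF 143,784

Excess of supplementary minimum tax over mainline income levy: CHF 143,784 − CHF 139,220 = CHF 4,564.

CHF 4,564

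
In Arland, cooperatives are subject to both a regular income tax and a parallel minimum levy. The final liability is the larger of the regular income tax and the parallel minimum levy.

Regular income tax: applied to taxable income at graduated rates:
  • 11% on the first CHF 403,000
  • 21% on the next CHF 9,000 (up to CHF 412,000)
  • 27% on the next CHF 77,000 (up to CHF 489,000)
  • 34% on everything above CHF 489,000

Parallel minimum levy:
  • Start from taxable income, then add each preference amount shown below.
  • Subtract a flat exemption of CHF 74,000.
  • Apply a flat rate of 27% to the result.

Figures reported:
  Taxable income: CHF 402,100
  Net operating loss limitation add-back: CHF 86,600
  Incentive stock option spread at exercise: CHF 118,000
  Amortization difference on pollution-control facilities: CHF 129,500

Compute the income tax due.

CHF 178,794

Parallel minimum levy:
  Adjusted income: CHF 402,100 + CHF 86,600 + CHF 118,000 + CHF 129,500 = CHF 736,200
  Less exemption CHF 74,000 → base CHF 662,200
  CHF 662,200 × 27% = CHF 178,794

Regular income tax:
  CHF 402,100 × 11% = CHF 44,231

CHF 178,794 > CHF 44,231, so the parallel minimum levy is the binding amount.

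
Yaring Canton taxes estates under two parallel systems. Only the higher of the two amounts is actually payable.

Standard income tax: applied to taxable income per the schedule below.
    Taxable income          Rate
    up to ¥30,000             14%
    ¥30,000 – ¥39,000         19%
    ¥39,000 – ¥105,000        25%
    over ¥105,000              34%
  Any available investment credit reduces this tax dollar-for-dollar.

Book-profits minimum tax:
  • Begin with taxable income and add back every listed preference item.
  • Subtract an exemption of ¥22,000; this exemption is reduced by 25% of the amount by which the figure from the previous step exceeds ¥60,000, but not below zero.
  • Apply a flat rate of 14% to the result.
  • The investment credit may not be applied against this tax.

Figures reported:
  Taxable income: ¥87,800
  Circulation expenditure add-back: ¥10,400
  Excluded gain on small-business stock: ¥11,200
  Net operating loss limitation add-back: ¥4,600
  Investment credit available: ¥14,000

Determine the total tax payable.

¥14,770

Standard income tax:
  ¥30,000 × 14% = ¥4,200
  ¥9,000 × 19% = ¥1,710
  ¥48,800 × 25% = ¥12,200
  → ¥18,110
  Less investment credit ¥14,000 → ¥4,110

Book-profits minimum tax:
  Adjusted income: ¥87,800 + ¥10,400 + ¥11,200 + ¥4,600 = ¥114,000
  Exemption: ¥22,000 − 25% × (¥114,000 − ¥60,000) = ¥22,000 − ¥13,500 = ¥8,500
  Base: ¥114,000 − ¥8,500 = ¥105,500
  ¥105,500 × 14% = ¥14,770

¥14,770 > ¥4,110, so the book-profits minimum tax is the binding amount.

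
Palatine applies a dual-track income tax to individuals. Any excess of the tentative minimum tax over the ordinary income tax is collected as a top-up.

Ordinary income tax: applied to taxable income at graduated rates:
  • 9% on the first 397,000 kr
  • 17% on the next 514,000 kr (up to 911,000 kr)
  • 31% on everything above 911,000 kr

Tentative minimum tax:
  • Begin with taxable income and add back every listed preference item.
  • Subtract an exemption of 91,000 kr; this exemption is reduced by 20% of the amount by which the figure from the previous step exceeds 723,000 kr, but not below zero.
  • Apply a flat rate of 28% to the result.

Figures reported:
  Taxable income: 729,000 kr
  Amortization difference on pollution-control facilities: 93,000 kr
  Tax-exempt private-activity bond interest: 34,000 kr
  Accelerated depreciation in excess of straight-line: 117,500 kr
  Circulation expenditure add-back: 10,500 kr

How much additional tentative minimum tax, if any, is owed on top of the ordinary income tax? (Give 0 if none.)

Ordinary income tax:
  397,000 kr × 9% = 35,730 kr
  332,000 kr × 17% = 56,440 kr
  → 92,170 kr

Tentative minimum tax:
  Adjusted income: 729,000 kr + 93,000 kr + 34,000 kr + 117,500 kr + 10,500 kr = 984,000 kr
  Exemption: 91,000 kr − 20% × (984,000 kr − 723,000 kr) = 91,000 kr − 52,200 kr = 38,800 kr
  Base: 984,000 kr − 38,800 kr = 945,200 kr
  945,200 kr × 28% = 264,656 kr

Excess of tentative minimum tax over ordinary income tax: 264,656 kr − 92,170 kr = 172,486 kr.

172,486 kr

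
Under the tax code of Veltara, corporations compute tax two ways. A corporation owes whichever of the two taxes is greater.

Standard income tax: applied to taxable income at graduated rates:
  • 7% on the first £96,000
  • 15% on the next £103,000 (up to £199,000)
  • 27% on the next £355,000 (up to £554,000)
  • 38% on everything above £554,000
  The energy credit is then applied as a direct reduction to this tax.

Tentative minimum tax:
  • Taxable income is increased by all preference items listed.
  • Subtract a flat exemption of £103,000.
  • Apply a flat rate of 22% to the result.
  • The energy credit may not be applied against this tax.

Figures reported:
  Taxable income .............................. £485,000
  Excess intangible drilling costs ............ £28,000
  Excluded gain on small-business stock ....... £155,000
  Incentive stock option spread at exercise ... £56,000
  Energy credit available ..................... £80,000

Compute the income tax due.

Standard income tax:
  £96,000 × 7% = £6,720
  £103,000 × 15% = £15,450
  £286,000 × 27% = £77,220
  → £99,390
  Less energy credit £80,000 → £19,390

Tentative minimum tax:
  Adjusted income: £485,000 + £28,000 + £155,000 + £56,000 = £724,000
  Less exemption £103,000 → base £621,000
  £621,000 × 22% = £136,620

£136,620 > £19,390, so the tentative minimum tax is the binding amount.

£136,620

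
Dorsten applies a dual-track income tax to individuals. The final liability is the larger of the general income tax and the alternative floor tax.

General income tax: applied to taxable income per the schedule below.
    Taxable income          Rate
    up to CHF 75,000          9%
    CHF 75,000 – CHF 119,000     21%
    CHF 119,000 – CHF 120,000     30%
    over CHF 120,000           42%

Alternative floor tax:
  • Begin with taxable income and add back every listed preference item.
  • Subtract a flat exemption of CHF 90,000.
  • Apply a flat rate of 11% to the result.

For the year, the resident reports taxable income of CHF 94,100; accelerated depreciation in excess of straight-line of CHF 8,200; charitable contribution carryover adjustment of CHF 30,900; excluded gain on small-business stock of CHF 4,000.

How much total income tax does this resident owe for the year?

CHF 10,761

General income tax:
  CHF 75,000 × 9% = CHF 6,750
  CHF 19,100 × 21% = CHF 4,011
  → CHF 10,761

Alternative floor tax:
  Adjusted income: CHF 94,100 + CHF 8,200 + CHF 30,900 + CHF 4,000 = CHF 137,200
  Less exemption CHF 90,000 → base CHF 47,200
  CHF 47,200 × 11% = CHF 5,192

CHF 10,761 > CHF 5,192, so the general income tax governs.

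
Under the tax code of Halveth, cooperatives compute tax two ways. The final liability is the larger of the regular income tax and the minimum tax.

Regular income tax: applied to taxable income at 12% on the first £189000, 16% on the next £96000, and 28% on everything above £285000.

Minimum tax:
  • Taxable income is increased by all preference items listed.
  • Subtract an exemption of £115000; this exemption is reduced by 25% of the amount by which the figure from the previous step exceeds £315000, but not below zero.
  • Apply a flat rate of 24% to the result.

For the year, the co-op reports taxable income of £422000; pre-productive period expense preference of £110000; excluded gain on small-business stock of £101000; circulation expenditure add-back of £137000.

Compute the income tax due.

£184500

Minimum tax:
  Adjusted income: £422000 + £110000 + £101000 + £137000 = £770000
  Exemption: £115000 − 25% × (£770000 − £315000) = £115000 − £113750 = £1250
  Base: £770000 − £1250 = £768750
  £768750 × 24% = £184500

Regular income tax:
  £189000 × 12% = £22680
  £96000 × 16% = £15360
  £137000 × 28% = £38360
  → £76400

£184500 > £76400, so the minimum tax is the binding amount.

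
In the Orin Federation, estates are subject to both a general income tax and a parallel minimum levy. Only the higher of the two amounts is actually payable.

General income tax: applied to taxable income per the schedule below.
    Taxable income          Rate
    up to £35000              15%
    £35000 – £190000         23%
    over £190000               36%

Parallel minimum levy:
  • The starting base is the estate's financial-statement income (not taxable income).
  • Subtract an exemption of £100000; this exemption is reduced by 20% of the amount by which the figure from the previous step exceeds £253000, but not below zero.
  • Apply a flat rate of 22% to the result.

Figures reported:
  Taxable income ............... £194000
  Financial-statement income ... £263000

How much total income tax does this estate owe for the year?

Parallel minimum levy:
  Base (financial-statement income): £263000
  Exemption: £100000 − 20% × (£263000 − £253000) = £100000 − £2000 = £98000
  Base: £263000 − £98000 = £165000
  £165000 × 22% = £36300

General income tax:
  £35000 × 15% = £5250
  £155000 × 23% = £35650
  £4000 × 36% = £1440
  → £42340

£42340 > £36300, so the general income tax governs.

£42340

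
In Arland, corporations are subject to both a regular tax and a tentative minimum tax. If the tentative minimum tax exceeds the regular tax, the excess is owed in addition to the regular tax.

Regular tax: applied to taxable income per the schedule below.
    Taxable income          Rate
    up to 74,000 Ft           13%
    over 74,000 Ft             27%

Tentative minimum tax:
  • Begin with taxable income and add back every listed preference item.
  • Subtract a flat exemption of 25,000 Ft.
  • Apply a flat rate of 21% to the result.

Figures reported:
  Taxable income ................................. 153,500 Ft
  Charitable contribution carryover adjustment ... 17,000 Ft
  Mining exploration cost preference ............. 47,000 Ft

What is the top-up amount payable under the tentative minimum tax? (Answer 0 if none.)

9,340 Ft

Regular tax:
  74,000 Ft × 13% = 9,620 Ft
  79,500 Ft × 27% = 21,465 Ft
  → 31,085 Ft

Tentative minimum tax:
  Adjusted income: 153,500 Ft + 17,000 Ft + 47,000 Ft = 217,500 Ft
  Less exemption 25,000 Ft → base 192,500 Ft
  192,500 Ft × 21% = 40,425 Ft

Excess of tentative minimum tax over regular tax: 40,425 Ft − 31,085 Ft = 9,340 Ft.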